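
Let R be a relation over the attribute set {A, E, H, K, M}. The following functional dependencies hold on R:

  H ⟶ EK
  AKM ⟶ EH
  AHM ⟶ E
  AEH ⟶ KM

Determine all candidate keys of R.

Attribute A never appears on the right-hand side of any dependency, so A must belong to every candidate key.
{A}⁺ = {A}, which is not all of the schema, so we must add further attributes.
{A, H}⁺: H→EK adds E, K; AEH→KM adds M → {A, E, H, K, M}. Minimal: {H}⁺ = {E, H, K}; {A}⁺ = {A} — none reach the full schema.
{A, K, M}⁺: AKM→EH adds E, H → {A, E, H, K, M}. Minimal: {K, M}⁺ = {K, M}; {A, M}⁺ = {A, M}; {A, K}⁺ = {A, K} — none reach the full schema.
Any other superkey contains one of these as a subset, so there are no further candidate keys.

AH, AKM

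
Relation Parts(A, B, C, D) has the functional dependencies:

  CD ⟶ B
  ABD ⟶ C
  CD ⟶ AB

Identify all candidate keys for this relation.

Attribute D never appears on the right-hand side of any dependency, so D must belong to every candidate key.
{D}⁺ = {D}, which is not all of the schema, so we must add further attributes.
{C, D}⁺: CD→B adds B; CD→AB adds A → {A, B, C, D}.
{A, B, D}⁺: ABD→C adds C → {A, B, C, D}.
Any other superkey contains one of these as a subset, so there are no further candidate keys.

{C, D}, {A, B, D}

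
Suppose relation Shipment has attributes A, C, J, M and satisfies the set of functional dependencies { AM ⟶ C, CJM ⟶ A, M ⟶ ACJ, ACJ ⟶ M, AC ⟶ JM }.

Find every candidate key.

M, AC

{M}⁺: M→ACJ adds A, C, J → {A, C, J, M}.
{A, C}⁺: AC→JM adds J, M → {A, C, J, M}.
Any other superkey contains one of these as a subset, so there are no further candidate keys.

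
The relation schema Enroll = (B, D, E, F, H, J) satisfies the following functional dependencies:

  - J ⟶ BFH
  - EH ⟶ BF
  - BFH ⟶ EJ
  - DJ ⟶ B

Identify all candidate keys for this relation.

Attribute D never appears on the right-hand side of any dependency, so D must belong to every candidate key.
{D}⁺ = {D}, which is not all of the schema, so we must add further attributes.
{D, J}⁺: J→BFH adds B, F, H; BFH→EJ adds E → {B, D, E, F, H, J}. Minimal: {J}⁺ = {B, E, F, H, J}; {D}⁺ = {D} — none reach the full schema.
{D, E, H}⁺: EH→BF adds B, F; BFH→EJ adds J → {B, D, E, F, H, J}. Minimal: {E, H}⁺ = {B, E, F, H, J}; {D, H}⁺ = {D, H}; {D, E}⁺ = {D, E} — none reach the full schema.
{B, D, F, H}⁺: BFH→EJ adds E, J → {B, D, E, F, H, J}. Minimal: {D, F, H}⁺ = {D, F, H}; {B, F, H}⁺ = {B, E, F, H, J}; {B, D, H}⁺ = {B, D, H}; … — none reach the full schema.

(D, J), (D, E, H), (B, D, F, H)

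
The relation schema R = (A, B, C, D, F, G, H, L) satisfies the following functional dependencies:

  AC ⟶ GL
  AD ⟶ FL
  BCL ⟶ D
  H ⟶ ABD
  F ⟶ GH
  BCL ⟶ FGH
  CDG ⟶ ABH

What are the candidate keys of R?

CF, CH, ABC, ACD, BCL, CDG

Attribute C never appears on the right-hand side of any dependency, so C must belong to every candidate key.
{C}⁺ = {C}, which is not all of the schema, so we must add further attributes.
{C, F}⁺: F→GH adds G, H; H→ABD adds A, B, D; AC→GL adds L → {A, B, C, D, F, G, H, L}. Minimal: {F}⁺ = {A, B, D, F, G, H, L}; {C}⁺ = {C} — none reach the full schema.
{C, H}⁺: H→ABD adds A, B, D; AC→GL adds G, L; AD→FL adds F → {A, B, C, D, F, G, H, L}. Minimal: {H}⁺ = {A, B, D, F, G, H, L}; {C}⁺ = {C} — none reach the full schema.
{A, B, C}⁺: AC→GL adds G, L; BCL→D adds D; BCL→FGH adds F, H → {A, B, C, D, F, G, H, L}. Minimal: {B, C}⁺ = {B, C}; {A, C}⁺ = {A, C, G, L}; {A, B}⁺ = {A, B} — none reach the full schema.
{A, C, D}⁺: AC→GL adds G, L; AD→FL adds F; F→GH adds H; CDG→ABH adds B → {A, B, C, D, F, G, H, L}. Minimal: {C, D}⁺ = {C, D}; {A, D}⁺ = {A, B, D, F, G, H, L}; {A, C}⁺ = {A, C, G, L} — none reach the full schema.
{B, C, L}⁺: BCL→D adds D; BCL→FGH adds F, G, H; CDG→ABH adds A → {A, B, C, D, F, G, H, L}. Minimal: {C, L}⁺ = {C, L}; {B, L}⁺ = {B, L}; {B, C}⁺ = {B, C} — none reach the full schema.
{C, D, G}⁺: CDG→ABH adds A, B, H; AC→GL adds L; AD→FL adds F → {A, B, C, D, F, G, H, L}. Minimal: {D, G}⁺ = {D, G}; {C, G}⁺ = {C, G}; {C, D}⁺ = {C, D} — none reach the full schema.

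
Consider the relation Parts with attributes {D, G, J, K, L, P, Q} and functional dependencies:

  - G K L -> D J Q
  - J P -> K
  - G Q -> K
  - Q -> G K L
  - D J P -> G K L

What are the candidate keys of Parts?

(P, Q); (D, J, P); (G, J, L, P); (G, K, L, P)

{P, Q}⁺: Q→GKL adds G, K, L; GKL→DJQ adds D, J → {D, G, J, K, L, P, Q}.
{D, J, P}⁺: JP→K adds K; DJP→GKL adds G, L; GKL→DJQ adds Q → {D, G, J, K, L, P, Q}.
{G, J, L, P}⁺: JP→K adds K; GKL→DJQ adds D, Q → {D, G, J, K, L, P, Q}.
{G, K, L, P}⁺: GKL→DJQ adds D, J, Q → {D, G, J, K, L, P, Q}.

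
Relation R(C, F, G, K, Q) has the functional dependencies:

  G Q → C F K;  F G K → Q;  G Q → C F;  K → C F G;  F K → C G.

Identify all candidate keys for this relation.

{K}⁺: K→CFG adds C, F, G; FGK→Q adds Q → {C, F, G, K, Q}.
{G, Q}⁺: GQ→CFK adds C, F, K → {C, F, G, K, Q}. Minimal: {Q}⁺ = {Q}; {G}⁺ = {G} — none reach the full schema.

{K}, {G, Q}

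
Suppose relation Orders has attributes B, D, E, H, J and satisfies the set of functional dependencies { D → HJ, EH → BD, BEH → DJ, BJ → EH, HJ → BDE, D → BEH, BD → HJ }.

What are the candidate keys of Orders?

(D), (B, J), (E, H), (H, J)

{D}⁺: D→HJ adds H, J; HJ→BDE adds B, E → {B, D, E, H, J}.
{B, J}⁺: BJ→EH adds E, H; HJ→BDE adds D → {B, D, E, H, J}. Minimal: {J}⁺ = {J}; {B}⁺ = {B} — none reach the full schema.
{E, H}⁺: EH→BD adds B, D; BEH→DJ adds J → {B, D, E, H, J}. Minimal: {H}⁺ = {H}; {E}⁺ = {E} — none reach the full schema.
{H, J}⁺: HJ→BDE adds B, D, E → {B, D, E, H, J}. Minimal: {J}⁺ = {J}; {H}⁺ = {H} — none reach the full schema.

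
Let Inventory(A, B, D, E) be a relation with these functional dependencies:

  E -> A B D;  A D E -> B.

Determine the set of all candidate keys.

Attribute E never appears on the right-hand side of any dependency, so E must belong to every candidate key.
{E}⁺ = {A, B, D, E}, which is all of the schema, so {E} is the only candidate key.

E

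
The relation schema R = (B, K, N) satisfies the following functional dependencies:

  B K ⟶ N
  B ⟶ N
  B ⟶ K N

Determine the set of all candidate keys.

Attribute B never appears on the right-hand side of any dependency, so B must belong to every candidate key.
{B}⁺ = {B, K, N}, which is all of the schema, so {B} is the only candidate key.

{B}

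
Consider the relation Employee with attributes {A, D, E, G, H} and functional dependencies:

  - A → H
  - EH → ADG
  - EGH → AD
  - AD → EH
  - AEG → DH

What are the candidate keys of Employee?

{A, D}, {A, E}, {E, H}

{A, D}⁺: A→H adds H; AD→EH adds E; EH→ADG adds G → {A, D, E, G, H}.
{A, E}⁺: A→H adds H; EH→ADG adds D, G → {A, D, E, G, H}.
{E, H}⁺: EH→ADG adds A, D, G → {A, D, E, G, H}.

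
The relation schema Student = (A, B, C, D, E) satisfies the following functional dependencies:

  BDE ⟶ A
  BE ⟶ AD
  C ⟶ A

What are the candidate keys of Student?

Attributes B, C, E never appear on any right-hand side, so every candidate key must contain {B, C, E}.
{B, C, E}⁺ = {A, B, C, D, E}, which is all of the schema, so {B, C, E} is the only candidate key.

(B, C, E)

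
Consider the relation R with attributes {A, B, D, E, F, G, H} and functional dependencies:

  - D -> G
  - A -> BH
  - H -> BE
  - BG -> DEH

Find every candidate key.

ADF, AFG

{A, D, F}⁺: D→G adds G; A→BH adds B, H; H→BE adds E → {A, B, D, E, F, G, H}.
{A, F, G}⁺: A→BH adds B, H; H→BE adds E; BG→DEH adds D → {A, B, D, E, F, G, H}.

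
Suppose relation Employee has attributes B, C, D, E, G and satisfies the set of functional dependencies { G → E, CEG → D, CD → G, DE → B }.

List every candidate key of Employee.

{C, D}; {C, G}

Attribute C never appears on the right-hand side of any dependency, so C must belong to every candidate key.
{C}⁺ = {C}, which is not all of the schema, so we must add further attributes.
{C, D}⁺: CD→G adds G; G→E adds E; DE→B adds B → {B, C, D, E, G}. Minimal: {D}⁺ = {D}; {C}⁺ = {C} — none reach the full schema.
{C, G}⁺: G→E adds E; CEG→D adds D; DE→B adds B → {B, C, D, E, G}. Minimal: {G}⁺ = {E, G}; {C}⁺ = {C} — none reach the full schema.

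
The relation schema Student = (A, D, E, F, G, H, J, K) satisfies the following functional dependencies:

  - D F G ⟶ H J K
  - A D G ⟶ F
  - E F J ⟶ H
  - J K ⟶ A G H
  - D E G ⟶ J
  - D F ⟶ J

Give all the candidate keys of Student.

ADEG, DEFG, DEFK, DEGK, DEJK

Attributes D, E never appear on any right-hand side, so every candidate key must contain {D, E}.
{D, E}⁺ = {D, E}, which is not all of the schema, so we must add further attributes.
{A, D, E, G}⁺: ADG→F adds F; DEG→J adds J; DFG→HJK adds H, K → {A, D, E, F, G, H, J, K}.
{D, E, F, G}⁺: DFG→HJK adds H, J, K; JK→AGH adds A → {A, D, E, F, G, H, J, K}.
{D, E, F, K}⁺: DF→J adds J; EFJ→H adds H; JK→AGH adds A, G → {A, D, E, F, G, H, J, K}.
{D, E, G, K}⁺: DEG→J adds J; JK→AGH adds A, H; ADG→F adds F → {A, D, E, F, G, H, J, K}.
{D, E, J, K}⁺: JK→AGH adds A, G, H; ADG→F adds F → {A, D, E, F, G, H, J, K}.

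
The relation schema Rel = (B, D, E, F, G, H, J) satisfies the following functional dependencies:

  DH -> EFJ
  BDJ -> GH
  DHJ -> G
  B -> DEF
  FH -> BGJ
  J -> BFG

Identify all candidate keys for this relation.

{J}; {B, H}; {D, H}; {F, H}

{J}⁺: J→BFG adds B, F, G; B→DEF adds D, E; BDJ→GH adds H → {B, D, E, F, G, H, J}.
{B, H}⁺: B→DEF adds D, E, F; FH→BGJ adds G, J → {B, D, E, F, G, H, J}. Minimal: {H}⁺ = {H}; {B}⁺ = {B, D, E, F} — none reach the full schema.
{D, H}⁺: DH→EFJ adds E, F, J; DHJ→G adds G; FH→BGJ adds B → {B, D, E, F, G, H, J}. Minimal: {H}⁺ = {H}; {D}⁺ = {D} — none reach the full schema.
{F, H}⁺: FH→BGJ adds B, G, J; B→DEF adds D, E → {B, D, E, F, G, H, J}. Minimal: {H}⁺ = {H}; {F}⁺ = {F} — none reach the full schema.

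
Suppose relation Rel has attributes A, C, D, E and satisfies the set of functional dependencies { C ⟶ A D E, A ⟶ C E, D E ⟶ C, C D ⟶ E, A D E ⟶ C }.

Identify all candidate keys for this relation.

{A}⁺: A→CE adds C, E; C→ADE adds D → {A, C, D, E}.
{C}⁺: C→ADE adds A, D, E → {A, C, D, E}.
{D, E}⁺: DE→C adds C; C→ADE adds A → {A, C, D, E}. Minimal: {E}⁺ = {E}; {D}⁺ = {D} — none reach the full schema.
Any other superkey contains one of these as a subset, so there are no further candidate keys.

{A}, {C}, {D, E}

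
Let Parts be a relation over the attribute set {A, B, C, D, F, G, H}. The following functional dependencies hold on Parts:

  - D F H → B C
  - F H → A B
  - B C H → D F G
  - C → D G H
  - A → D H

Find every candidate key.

{A, F}⁺: A→DH adds D, H; DFH→BC adds B, C; BCH→DFG adds G → {A, B, C, D, F, G, H}. Minimal: {F}⁺ = {F}; {A}⁺ = {A, D, H} — none reach the full schema.
{B, C}⁺: C→DGH adds D, G, H; BCH→DFG adds F; FH→AB adds A → {A, B, C, D, F, G, H}. Minimal: {C}⁺ = {C, D, G, H}; {B}⁺ = {B} — none reach the full schema.
{C, F}⁺: C→DGH adds D, G, H; DFH→BC adds B; FH→AB adds A → {A, B, C, D, F, G, H}. Minimal: {F}⁺ = {F}; {C}⁺ = {C, D, G, H} — none reach the full schema.
{F, H}⁺: FH→AB adds A, B; A→DH adds D; DFH→BC adds C; BCH→DFG adds G → {A, B, C, D, F, G, H}. Minimal: {H}⁺ = {H}; {F}⁺ = {F} — none reach the full schema.

AF, BC, CF, FH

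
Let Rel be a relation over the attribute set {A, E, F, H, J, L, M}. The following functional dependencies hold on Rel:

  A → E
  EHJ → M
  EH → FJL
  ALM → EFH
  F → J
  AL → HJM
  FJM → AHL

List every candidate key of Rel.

{A, H}, {A, L}, {E, H}, {F, M}

{A, H}⁺: A→E adds E; EH→FJL adds F, J, L; AL→HJM adds M → {A, E, F, H, J, L, M}.
{A, L}⁺: A→E adds E; AL→HJM adds H, J, M; EH→FJL adds F → {A, E, F, H, J, L, M}.
{E, H}⁺: EH→FJL adds F, J, L; EHJ→M adds M; FJM→AHL adds A → {A, E, F, H, J, L, M}.
{F, M}⁺: F→J adds J; FJM→AHL adds A, H, L; A→E adds E → {A, E, F, H, J, L, M}.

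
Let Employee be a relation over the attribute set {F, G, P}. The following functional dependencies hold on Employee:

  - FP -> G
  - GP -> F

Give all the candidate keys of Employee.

{F, P}⁺: FP→G adds G → {F, G, P}. Minimal: {P}⁺ = {P}; {F}⁺ = {F} — none reach the full schema.
{G, P}⁺: GP→F adds F → {F, G, P}. Minimal: {P}⁺ = {P}; {G}⁺ = {G} — none reach the full schema.
Any other superkey contains one of these as a subset, so there are no further candidate keys.

FP; GP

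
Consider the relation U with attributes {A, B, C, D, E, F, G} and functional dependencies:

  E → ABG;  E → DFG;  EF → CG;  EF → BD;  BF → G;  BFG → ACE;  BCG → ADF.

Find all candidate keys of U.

{E}⁺: E→ABG adds A, B, G; E→DFG adds D, F; EF→CG adds C → {A, B, C, D, E, F, G}.
{B, F}⁺: BF→G adds G; BFG→ACE adds A, C, E; BCG→ADF adds D → {A, B, C, D, E, F, G}.
{B, C, G}⁺: BCG→ADF adds A, D, F; BFG→ACE adds E → {A, B, C, D, E, F, G}.

{E}, {B, F}, {B, C, G}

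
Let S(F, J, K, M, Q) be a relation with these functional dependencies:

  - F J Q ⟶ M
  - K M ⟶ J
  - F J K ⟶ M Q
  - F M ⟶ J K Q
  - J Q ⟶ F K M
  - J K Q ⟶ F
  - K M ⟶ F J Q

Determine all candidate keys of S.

{F, M}⁺: FM→JKQ adds J, K, Q → {F, J, K, M, Q}. Minimal: {M}⁺ = {M}; {F}⁺ = {F} — none reach the full schema.
{J, Q}⁺: JQ→FKM adds F, K, M → {F, J, K, M, Q}. Minimal: {Q}⁺ = {Q}; {J}⁺ = {J} — none reach the full schema.
{K, M}⁺: KM→J adds J; KM→FJQ adds F, Q → {F, J, K, M, Q}. Minimal: {M}⁺ = {M}; {K}⁺ = {K} — none reach the full schema.
{F, J, K}⁺: FJK→MQ adds M, Q → {F, J, K, M, Q}. Minimal: {J, K}⁺ = {J, K}; {F, K}⁺ = {F, K}; {F, J}⁺ = {F, J} — none reach the full schema.
Any other superkey contains one of these as a subset, so there are no further candidate keys.

{F, M}, {J, Q}, {K, M}, {F, J, K}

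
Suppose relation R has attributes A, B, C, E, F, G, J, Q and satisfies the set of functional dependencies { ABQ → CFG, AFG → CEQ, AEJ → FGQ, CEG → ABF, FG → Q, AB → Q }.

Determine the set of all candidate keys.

Attribute J never appears on the right-hand side of any dependency, so J must belong to every candidate key.
{J}⁺ = {J}, which is not all of the schema, so we must add further attributes.
{A, B, J}⁺: AB→Q adds Q; ABQ→CFG adds C, F, G; AFG→CEQ adds E → {A, B, C, E, F, G, J, Q}.
{A, E, J}⁺: AEJ→FGQ adds F, G, Q; AFG→CEQ adds C; CEG→ABF adds B → {A, B, C, E, F, G, J, Q}.
{A, F, G, J}⁺: AFG→CEQ adds C, E, Q; CEG→ABF adds B → {A, B, C, E, F, G, J, Q}.
{C, E, G, J}⁺: CEG→ABF adds A, B, F; FG→Q adds Q → {A, B, C, E, F, G, J, Q}.
Any other superkey contains one of these as a subset, so there are no further candidate keys.

ABJ, AEJ, AFGJ, CEGJ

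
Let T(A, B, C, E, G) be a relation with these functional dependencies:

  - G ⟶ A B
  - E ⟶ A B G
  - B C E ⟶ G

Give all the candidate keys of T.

{C, E}

{C, E}⁺: E→ABG adds A, B, G → {A, B, C, E, G}. Minimal: {E}⁺ = {A, B, E, G}; {C}⁺ = {C} — none reach the full schema.
No other minimal superkey exists.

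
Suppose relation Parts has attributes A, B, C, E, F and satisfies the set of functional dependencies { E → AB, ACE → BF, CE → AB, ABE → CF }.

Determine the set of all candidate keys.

Attribute E never appears on the right-hand side of any dependency, so E must belong to every candidate key.
{E}⁺ = {A, B, C, E, F}, which is all of the schema, so {E} is the only candidate key.

E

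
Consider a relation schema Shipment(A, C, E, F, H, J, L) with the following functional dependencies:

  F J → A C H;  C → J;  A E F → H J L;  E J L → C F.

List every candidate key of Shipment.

Attribute E never appears on the right-hand side of any dependency, so E must belong to every candidate key.
{E}⁺ = {E}, which is not all of the schema, so we must add further attributes.
{A, E, F}⁺: AEF→HJL adds H, J, L; EJL→CF adds C → {A, C, E, F, H, J, L}. Minimal: {E, F}⁺ = {E, F}; {A, F}⁺ = {A, F}; {A, E}⁺ = {A, E} — none reach the full schema.
{C, E, F}⁺: C→J adds J; FJ→ACH adds A, H; AEF→HJL adds L → {A, C, E, F, H, J, L}. Minimal: {E, F}⁺ = {E, F}; {C, F}⁺ = {A, C, F, H, J}; {C, E}⁺ = {C, E, J} — none reach the full schema.
{C, E, L}⁺: C→J adds J; EJL→CF adds F; FJ→ACH adds A, H → {A, C, E, F, H, J, L}. Minimal: {E, L}⁺ = {E, L}; {C, L}⁺ = {C, J, L}; {C, E}⁺ = {C, E, J} — none reach the full schema.
{E, F, J}⁺: FJ→ACH adds A, C, H; AEF→HJL adds L → {A, C, E, F, H, J, L}. Minimal: {F, J}⁺ = {A, C, F, H, J}; {E, J}⁺ = {E, J}; {E, F}⁺ = {E, F} — none reach the full schema.
{E, J, L}⁺: EJL→CF adds C, F; FJ→ACH adds A, H → {A, C, E, F, H, J, L}. Minimal: {J, L}⁺ = {J, L}; {E, L}⁺ = {E, L}; {E, J}⁺ = {E, J} — none reach the full schema.

{A, E, F}, {C, E, F}, {C, E, L}, {E, F, J}, {E, J, L}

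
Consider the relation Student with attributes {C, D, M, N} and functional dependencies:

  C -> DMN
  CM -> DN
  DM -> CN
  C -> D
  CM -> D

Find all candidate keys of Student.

{C}⁺: C→DMN adds D, M, N → {C, D, M, N}.
{D, M}⁺: DM→CN adds C, N → {C, D, M, N}. Minimal: {M}⁺ = {M}; {D}⁺ = {D} — none reach the full schema.
Any other superkey contains one of these as a subset, so there are no further candidate keys.

C; DM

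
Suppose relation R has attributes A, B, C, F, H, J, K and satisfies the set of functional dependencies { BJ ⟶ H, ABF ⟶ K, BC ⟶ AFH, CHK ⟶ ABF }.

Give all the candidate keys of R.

{B, C, J}⁺: BJ→H adds H; BC→AFH adds A, F; ABF→K adds K → {A, B, C, F, H, J, K}. Minimal: {C, J}⁺ = {C, J}; {B, J}⁺ = {B, H, J}; {B, C}⁺ = {A, B, C, F, H, K} — none reach the full schema.
{C, H, J, K}⁺: CHK→ABF adds A, B, F → {A, B, C, F, H, J, K}. Minimal: {H, J, K}⁺ = {H, J, K}; {C, J, K}⁺ = {C, J, K}; {C, H, K}⁺ = {A, B, C, F, H, K}; … — none reach the full schema.

BCJ, CHJK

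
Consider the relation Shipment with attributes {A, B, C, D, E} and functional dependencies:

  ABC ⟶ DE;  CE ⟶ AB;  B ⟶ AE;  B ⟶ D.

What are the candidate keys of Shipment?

BC; CE

Attribute C never appears on the right-hand side of any dependency, so C must belong to every candidate key.
{C}⁺ = {C}, which is not all of the schema, so we must add further attributes.
{B, C}⁺: B→AE adds A, E; B→D adds D → {A, B, C, D, E}. Minimal: {C}⁺ = {C}; {B}⁺ = {A, B, D, E} — none reach the full schema.
{C, E}⁺: CE→AB adds A, B; B→D adds D → {A, B, C, D, E}. Minimal: {E}⁺ = {E}; {C}⁺ = {C} — none reach the full schema.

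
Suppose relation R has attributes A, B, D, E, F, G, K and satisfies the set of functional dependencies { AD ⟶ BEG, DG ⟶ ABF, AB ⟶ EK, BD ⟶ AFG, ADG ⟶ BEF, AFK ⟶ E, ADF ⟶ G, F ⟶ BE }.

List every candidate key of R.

{A, D}, {B, D}, {D, F}, {D, G}

Attribute D never appears on the right-hand side of any dependency, so D must belong to every candidate key.
{D}⁺ = {D}, which is not all of the schema, so we must add further attributes.
{A, D}⁺: AD→BEG adds B, E, G; DG→ABF adds F; AB→EK adds K → {A, B, D, E, F, G, K}.
{B, D}⁺: BD→AFG adds A, F, G; ADG→BEF adds E; AB→EK adds K → {A, B, D, E, F, G, K}.
{D, F}⁺: F→BE adds B, E; BD→AFG adds A, G; AB→EK adds K → {A, B, D, E, F, G, K}.
{D, G}⁺: DG→ABF adds A, B, F; AB→EK adds E, K → {A, B, D, E, F, G, K}.
Any other superkey contains one of these as a subset, so there are no further candidate keys.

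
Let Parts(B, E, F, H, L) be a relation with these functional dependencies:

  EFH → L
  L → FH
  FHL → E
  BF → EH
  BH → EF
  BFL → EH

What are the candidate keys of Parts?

Attribute B never appears on the right-hand side of any dependency, so B must belong to every candidate key.
{B}⁺ = {B}, which is not all of the schema, so we must add further attributes.
{B, F}⁺: BF→EH adds E, H; EFH→L adds L → {B, E, F, H, L}. Minimal: {F}⁺ = {F}; {B}⁺ = {B} — none reach the full schema.
{B, H}⁺: BH→EF adds E, F; EFH→L adds L → {B, E, F, H, L}. Minimal: {H}⁺ = {H}; {B}⁺ = {B} — none reach the full schema.
{B, L}⁺: L→FH adds F, H; FHL→E adds E → {B, E, F, H, L}. Minimal: {L}⁺ = {E, F, H, L}; {B}⁺ = {B} — none reach the full schema.

(B, F), (B, H), (B, L)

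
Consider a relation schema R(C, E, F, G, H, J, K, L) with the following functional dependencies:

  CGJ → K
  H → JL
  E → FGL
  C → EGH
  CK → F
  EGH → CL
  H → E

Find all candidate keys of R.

{C}⁺: C→EGH adds E, G, H; EGH→CL adds L; H→JL adds J; E→FGL adds F; CGJ→K adds K → {C, E, F, G, H, J, K, L}.
{H}⁺: H→JL adds J, L; H→E adds E; E→FGL adds F, G; EGH→CL adds C; CGJ→K adds K → {C, E, F, G, H, J, K, L}.
Any other superkey contains one of these as a subset, so there are no further candidate keys.

(C), (H)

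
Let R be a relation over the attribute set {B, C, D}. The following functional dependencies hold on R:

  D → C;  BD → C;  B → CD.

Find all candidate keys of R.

{B}

{B}⁺: B→CD adds C, D → {B, C, D}.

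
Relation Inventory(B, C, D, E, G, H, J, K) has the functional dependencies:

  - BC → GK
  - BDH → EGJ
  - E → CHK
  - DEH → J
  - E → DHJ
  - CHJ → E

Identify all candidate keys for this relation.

{B, E}⁺: E→CHK adds C, H, K; E→DHJ adds D, J; BC→GK adds G → {B, C, D, E, G, H, J, K}. Minimal: {E}⁺ = {C, D, E, H, J, K}; {B}⁺ = {B} — none reach the full schema.
{B, D, H}⁺: BDH→EGJ adds E, G, J; E→CHK adds C, K → {B, C, D, E, G, H, J, K}. Minimal: {D, H}⁺ = {D, H}; {B, H}⁺ = {B, H}; {B, D}⁺ = {B, D} — none reach the full schema.
{B, C, H, J}⁺: BC→GK adds G, K; CHJ→E adds E; E→DHJ adds D → {B, C, D, E, G, H, J, K}. Minimal: {C, H, J}⁺ = {C, D, E, H, J, K}; {B, H, J}⁺ = {B, H, J}; {B, C, J}⁺ = {B, C, G, J, K}; … — none reach the full schema.
Any other superkey contains one of these as a subset, so there are no further candidate keys.

(B, E); (B, D, H); (B, C, H, J)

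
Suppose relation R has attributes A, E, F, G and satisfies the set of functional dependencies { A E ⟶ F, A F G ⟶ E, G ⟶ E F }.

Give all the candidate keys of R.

Attributes A, G never appear on any right-hand side, so every candidate key must contain {A, G}.
{A, G}⁺ = {A, E, F, G}, which is all of the schema, so {A, G} is the only candidate key.

AG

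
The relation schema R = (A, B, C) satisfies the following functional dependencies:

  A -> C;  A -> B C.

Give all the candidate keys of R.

Attribute A never appears on the right-hand side of any dependency, so A must belong to every candidate key.
{A}⁺ = {A, B, C}, which is all of the schema, so {A} is the only candidate key.

A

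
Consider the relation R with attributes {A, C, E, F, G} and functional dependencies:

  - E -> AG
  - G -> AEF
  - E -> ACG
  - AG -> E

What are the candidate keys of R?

(E), (G)

{E}⁺: E→AG adds A, G; G→AEF adds F; E→ACG adds C → {A, C, E, F, G}.
{G}⁺: G→AEF adds A, E, F; E→ACG adds C → {A, C, E, F, G}.
Any other superkey contains one of these as a subset, so there are no further candidate keys.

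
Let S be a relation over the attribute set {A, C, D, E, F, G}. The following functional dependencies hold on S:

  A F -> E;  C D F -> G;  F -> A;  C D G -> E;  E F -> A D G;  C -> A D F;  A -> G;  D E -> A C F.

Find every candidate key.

{C}⁺: C→ADF adds A, D, F; A→G adds G; AF→E adds E → {A, C, D, E, F, G}.
{F}⁺: F→A adds A; A→G adds G; AF→E adds E; EF→ADG adds D; DE→ACF adds C → {A, C, D, E, F, G}.
{D, E}⁺: DE→ACF adds A, C, F; CDF→G adds G → {A, C, D, E, F, G}.
Any other superkey contains one of these as a subset, so there are no further candidate keys.

C, F, DE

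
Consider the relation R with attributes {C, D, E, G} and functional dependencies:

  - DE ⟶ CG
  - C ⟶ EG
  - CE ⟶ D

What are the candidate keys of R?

{C}⁺: C→EG adds E, G; CE→D adds D → {C, D, E, G}.
{D, E}⁺: DE→CG adds C, G → {C, D, E, G}. Minimal: {E}⁺ = {E}; {D}⁺ = {D} — none reach the full schema.
Any other superkey contains one of these as a subset, so there are no further candidate keys.

{C}; {D, E}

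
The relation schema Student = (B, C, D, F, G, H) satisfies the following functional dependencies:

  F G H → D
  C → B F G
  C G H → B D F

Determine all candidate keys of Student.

Attributes C, H never appear on any right-hand side, so every candidate key must contain {C, H}.
{C, H}⁺ = {B, C, D, F, G, H}, which is all of the schema, so {C, H} is the only candidate key.

(C, H)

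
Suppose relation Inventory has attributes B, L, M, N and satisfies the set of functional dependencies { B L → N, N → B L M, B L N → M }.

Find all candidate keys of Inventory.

{N}⁺: N→BLM adds B, L, M → {B, L, M, N}.
{B, L}⁺: BL→N adds N; N→BLM adds M → {B, L, M, N}. Minimal: {L}⁺ = {L}; {B}⁺ = {B} — none reach the full schema.

{N}, {B, L}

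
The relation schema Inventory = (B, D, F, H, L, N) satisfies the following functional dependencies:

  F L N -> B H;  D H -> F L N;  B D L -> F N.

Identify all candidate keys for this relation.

{D, H}⁺: DH→FLN adds F, L, N; FLN→BH adds B → {B, D, F, H, L, N}. Minimal: {H}⁺ = {H}; {D}⁺ = {D} — none reach the full schema.
{B, D, L}⁺: BDL→FN adds F, N; FLN→BH adds H → {B, D, F, H, L, N}. Minimal: {D, L}⁺ = {D, L}; {B, L}⁺ = {B, L}; {B, D}⁺ = {B, D} — none reach the full schema.
{D, F, L, N}⁺: FLN→BH adds B, H → {B, D, F, H, L, N}. Minimal: {F, L, N}⁺ = {B, F, H, L, N}; {D, L, N}⁺ = {D, L, N}; {D, F, N}⁺ = {D, F, N}; … — none reach the full schema.

(D, H), (B, D, L), (D, F, L, N)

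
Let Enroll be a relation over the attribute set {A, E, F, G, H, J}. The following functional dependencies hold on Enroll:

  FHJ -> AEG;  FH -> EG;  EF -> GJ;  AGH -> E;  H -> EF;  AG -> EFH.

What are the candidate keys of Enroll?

{H}⁺: H→EF adds E, F; FH→EG adds G; EF→GJ adds J; FHJ→AEG adds A → {A, E, F, G, H, J}.
{A, G}⁺: AG→EFH adds E, F, H; EF→GJ adds J → {A, E, F, G, H, J}. Minimal: {G}⁺ = {G}; {A}⁺ = {A} — none reach the full schema.
{A, E, F}⁺: EF→GJ adds G, J; AG→EFH adds H → {A, E, F, G, H, J}. Minimal: {E, F}⁺ = {E, F, G, J}; {A, F}⁺ = {A, F}; {A, E}⁺ = {A, E} — none reach the full schema.
Any other superkey contains one of these as a subset, so there are no further candidate keys.

H; AG; AEF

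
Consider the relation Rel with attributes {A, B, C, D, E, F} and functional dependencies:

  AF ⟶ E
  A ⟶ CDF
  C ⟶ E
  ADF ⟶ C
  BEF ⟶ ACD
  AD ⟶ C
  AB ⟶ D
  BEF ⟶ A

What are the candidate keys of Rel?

Attribute B never appears on the right-hand side of any dependency, so B must belong to every candidate key.
{B}⁺ = {B}, which is not all of the schema, so we must add further attributes.
{A, B}⁺: A→CDF adds C, D, F; C→E adds E → {A, B, C, D, E, F}. Minimal: {B}⁺ = {B}; {A}⁺ = {A, C, D, E, F} — none reach the full schema.
{B, C, F}⁺: C→E adds E; BEF→ACD adds A, D → {A, B, C, D, E, F}. Minimal: {C, F}⁺ = {C, E, F}; {B, F}⁺ = {B, F}; {B, C}⁺ = {B, C, E} — none reach the full schema.
{B, E, F}⁺: BEF→ACD adds A, C, D → {A, B, C, D, E, F}. Minimal: {E, F}⁺ = {E, F}; {B, F}⁺ = {B, F}; {B, E}⁺ = {B, E} — none reach the full schema.
Any other superkey contains one of these as a subset, so there are no further candidate keys.

AB, BCF, BEF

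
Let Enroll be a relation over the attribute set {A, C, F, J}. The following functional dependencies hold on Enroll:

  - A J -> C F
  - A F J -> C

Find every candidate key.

{A, J}

Attributes A, J never appear on any right-hand side, so every candidate key must contain {A, J}.
{A, J}⁺ = {A, C, F, J}, which is all of the schema, so {A, J} is the only candidate key.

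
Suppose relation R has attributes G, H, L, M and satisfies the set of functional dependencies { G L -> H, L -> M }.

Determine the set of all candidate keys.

{G, L}⁺: GL→H adds H; L→M adds M → {G, H, L, M}. Minimal: {L}⁺ = {L, M}; {G}⁺ = {G} — none reach the full schema.

{G, L}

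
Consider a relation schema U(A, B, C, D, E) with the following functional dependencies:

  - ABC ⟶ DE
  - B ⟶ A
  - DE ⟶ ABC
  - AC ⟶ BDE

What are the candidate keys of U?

{A, C}⁺: AC→BDE adds B, D, E → {A, B, C, D, E}. Minimal: {C}⁺ = {C}; {A}⁺ = {A} — none reach the full schema.
{B, C}⁺: B→A adds A; AC→BDE adds D, E → {A, B, C, D, E}. Minimal: {C}⁺ = {C}; {B}⁺ = {A, B} — none reach the full schema.
{D, E}⁺: DE→ABC adds A, B, C → {A, B, C, D, E}. Minimal: {E}⁺ = {E}; {D}⁺ = {D} — none reach the full schema.
Any other superkey contains one of these as a subset, so there are no further candidate keys.

{A, C}, {B, C}, {D, E}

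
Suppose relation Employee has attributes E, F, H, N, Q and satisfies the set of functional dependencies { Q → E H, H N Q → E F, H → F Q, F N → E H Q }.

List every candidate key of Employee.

(F, N), (H, N), (N, Q)

Attribute N never appears on the right-hand side of any dependency, so N must belong to every candidate key.
{N}⁺ = {N}, which is not all of the schema, so we must add further attributes.
{F, N}⁺: FN→EHQ adds E, H, Q → {E, F, H, N, Q}. Minimal: {N}⁺ = {N}; {F}⁺ = {F} — none reach the full schema.
{H, N}⁺: H→FQ adds F, Q; FN→EHQ adds E → {E, F, H, N, Q}. Minimal: {N}⁺ = {N}; {H}⁺ = {E, F, H, Q} — none reach the full schema.
{N, Q}⁺: Q→EH adds E, H; HNQ→EF adds F → {E, F, H, N, Q}. Minimal: {Q}⁺ = {E, F, H, Q}; {N}⁺ = {N} — none reach the full schema.
Any other superkey contains one of these as a subset, so there are no further candidate keys.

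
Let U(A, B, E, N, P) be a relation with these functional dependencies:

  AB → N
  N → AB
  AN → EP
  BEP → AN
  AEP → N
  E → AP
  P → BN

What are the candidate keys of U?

{E}⁺: E→AP adds A, P; P→BN adds B, N → {A, B, E, N, P}.
{N}⁺: N→AB adds A, B; AN→EP adds E, P → {A, B, E, N, P}.
{P}⁺: P→BN adds B, N; N→AB adds A; AN→EP adds E → {A, B, E, N, P}.
{A, B}⁺: AB→N adds N; AN→EP adds E, P → {A, B, E, N, P}. Minimal: {B}⁺ = {B}; {A}⁺ = {A} — none reach the full schema.

{E}; {N}; {P}; {A, B}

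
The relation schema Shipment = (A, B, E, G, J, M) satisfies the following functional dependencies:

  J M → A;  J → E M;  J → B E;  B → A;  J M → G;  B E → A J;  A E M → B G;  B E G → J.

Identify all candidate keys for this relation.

{J}⁺: J→EM adds E, M; J→BE adds B; B→A adds A; JM→G adds G → {A, B, E, G, J, M}.
{B, E}⁺: B→A adds A; BE→AJ adds J; J→EM adds M; JM→G adds G → {A, B, E, G, J, M}. Minimal: {E}⁺ = {E}; {B}⁺ = {A, B} — none reach the full schema.
{A, E, M}⁺: AEM→BG adds B, G; BEG→J adds J → {A, B, E, G, J, M}. Minimal: {E, M}⁺ = {E, M}; {A, M}⁺ = {A, M}; {A, E}⁺ = {A, E} — none reach the full schema.
Any other superkey contains one of these as a subset, so there are no further candidate keys.

{J}, {B, E}, {A, E, M}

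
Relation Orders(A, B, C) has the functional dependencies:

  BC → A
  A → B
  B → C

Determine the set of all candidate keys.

{A}, {B}

{A}⁺: A→B adds B; B→C adds C → {A, B, C}.
{B}⁺: B→C adds C; BC→A adds A → {A, B, C}.
Any other superkey contains one of these as a subset, so there are no further candidate keys.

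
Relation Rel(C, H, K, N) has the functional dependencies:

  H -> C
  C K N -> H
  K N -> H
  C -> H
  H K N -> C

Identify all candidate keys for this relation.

{K, N}

Attributes K, N never appear on any right-hand side, so every candidate key must contain {K, N}.
{K, N}⁺ = {C, H, K, N}, which is all of the schema, so {K, N} is the only candidate key.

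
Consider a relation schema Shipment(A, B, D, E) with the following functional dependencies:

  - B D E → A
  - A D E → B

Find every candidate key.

Attributes D, E never appear on any right-hand side, so every candidate key must contain {D, E}.
{D, E}⁺ = {D, E}, which is not all of the schema, so we must add further attributes.
{A, D, E}⁺: ADE→B adds B → {A, B, D, E}. Minimal: {D, E}⁺ = {D, E}; {A, E}⁺ = {A, E}; {A, D}⁺ = {A, D} — none reach the full schema.
{B, D, E}⁺: BDE→A adds A → {A, B, D, E}. Minimal: {D, E}⁺ = {D, E}; {B, E}⁺ = {B, E}; {B, D}⁺ = {B, D} — none reach the full schema.
Any other superkey contains one of these as a subset, so there are no further candidate keys.

(A, D, E), (B, D, E)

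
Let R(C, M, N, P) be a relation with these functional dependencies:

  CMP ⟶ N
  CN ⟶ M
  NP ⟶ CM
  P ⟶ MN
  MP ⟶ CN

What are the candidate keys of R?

Attribute P never appears on the right-hand side of any dependency, so P must belong to every candidate key.
{P}⁺ = {C, M, N, P}, which is all of the schema, so {P} is the only candidate key.

{P}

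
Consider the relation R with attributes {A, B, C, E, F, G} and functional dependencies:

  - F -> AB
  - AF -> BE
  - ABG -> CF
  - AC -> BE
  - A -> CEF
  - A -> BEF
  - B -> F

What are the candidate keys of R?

Attribute G never appears on the right-hand side of any dependency, so G must belong to every candidate key.
{G}⁺ = {G}, which is not all of the schema, so we must add further attributes.
{A, G}⁺: A→CEF adds C, E, F; A→BEF adds B → {A, B, C, E, F, G}. Minimal: {G}⁺ = {G}; {A}⁺ = {A, B, C, E, F} — none reach the full schema.
{B, G}⁺: B→F adds F; F→AB adds A; AF→BE adds E; ABG→CF adds C → {A, B, C, E, F, G}. Minimal: {G}⁺ = {G}; {B}⁺ = {A, B, C, E, F} — none reach the full schema.
{F, G}⁺: F→AB adds A, B; AF→BE adds E; ABG→CF adds C → {A, B, C, E, F, G}. Minimal: {G}⁺ = {G}; {F}⁺ = {A, B, C, E, F} — none reach the full schema.

(A, G), (B, G), (F, G)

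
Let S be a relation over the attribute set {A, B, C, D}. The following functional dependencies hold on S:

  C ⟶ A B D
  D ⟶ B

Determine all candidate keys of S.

Attribute C never appears on the right-hand side of any dependency, so C must belong to every candidate key.
{C}⁺ = {A, B, C, D}, which is all of the schema, so {C} is the only candidate key.

(C)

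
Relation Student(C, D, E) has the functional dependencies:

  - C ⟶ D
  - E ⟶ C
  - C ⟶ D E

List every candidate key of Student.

{C}, {E}

{C}⁺: C→D adds D; C→DE adds E → {C, D, E}.
{E}⁺: E→C adds C; C→DE adds D → {C, D, E}.
Any other superkey contains one of these as a subset, so there are no further candidate keys.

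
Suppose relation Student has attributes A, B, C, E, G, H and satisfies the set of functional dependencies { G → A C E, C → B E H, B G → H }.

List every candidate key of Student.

{G}⁺: G→ACE adds A, C, E; C→BEH adds B, H → {A, B, C, E, G, H}.
No other minimal superkey exists.

{G}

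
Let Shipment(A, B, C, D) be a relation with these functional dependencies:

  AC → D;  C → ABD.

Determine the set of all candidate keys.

{C}⁺: C→ABD adds A, B, D → {A, B, C, D}.
No other minimal superkey exists.

{C}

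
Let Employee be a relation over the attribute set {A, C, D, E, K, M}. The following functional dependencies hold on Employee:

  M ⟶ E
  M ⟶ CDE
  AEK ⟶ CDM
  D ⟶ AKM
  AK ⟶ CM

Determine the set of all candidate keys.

(D); (M); (A, K)

{D}⁺: D→AKM adds A, K, M; AK→CM adds C; M→E adds E → {A, C, D, E, K, M}.
{M}⁺: M→E adds E; M→CDE adds C, D; D→AKM adds A, K → {A, C, D, E, K, M}.
{A, K}⁺: AK→CM adds C, M; M→E adds E; M→CDE adds D → {A, C, D, E, K, M}. Minimal: {K}⁺ = {K}; {A}⁺ = {A} — none reach the full schema.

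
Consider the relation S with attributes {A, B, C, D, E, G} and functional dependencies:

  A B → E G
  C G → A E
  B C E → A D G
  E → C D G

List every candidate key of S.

Attribute B never appears on the right-hand side of any dependency, so B must belong to every candidate key.
{B}⁺ = {B}, which is not all of the schema, so we must add further attributes.
{A, B}⁺: AB→EG adds E, G; E→CDG adds C, D → {A, B, C, D, E, G}. Minimal: {B}⁺ = {B}; {A}⁺ = {A} — none reach the full schema.
{B, E}⁺: E→CDG adds C, D, G; CG→AE adds A → {A, B, C, D, E, G}. Minimal: {E}⁺ = {A, C, D, E, G}; {B}⁺ = {B} — none reach the full schema.
{B, C, G}⁺: CG→AE adds A, E; BCE→ADG adds D → {A, B, C, D, E, G}. Minimal: {C, G}⁺ = {A, C, D, E, G}; {B, G}⁺ = {B, G}; {B, C}⁺ = {B, C} — none reach the full schema.
Any other superkey contains one of these as a subset, so there are no further candidate keys.

{A, B}, {B, E}, {B, C, G}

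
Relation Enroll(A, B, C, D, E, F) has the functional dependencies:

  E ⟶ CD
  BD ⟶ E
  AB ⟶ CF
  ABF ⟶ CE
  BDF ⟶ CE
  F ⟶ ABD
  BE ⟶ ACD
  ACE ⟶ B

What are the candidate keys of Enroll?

{F}⁺: F→ABD adds A, B, D; BD→E adds E; AB→CF adds C → {A, B, C, D, E, F}.
{A, B}⁺: AB→CF adds C, F; ABF→CE adds E; F→ABD adds D → {A, B, C, D, E, F}. Minimal: {B}⁺ = {B}; {A}⁺ = {A} — none reach the full schema.
{A, E}⁺: E→CD adds C, D; ACE→B adds B; AB→CF adds F → {A, B, C, D, E, F}. Minimal: {E}⁺ = {C, D, E}; {A}⁺ = {A} — none reach the full schema.
{B, D}⁺: BD→E adds E; BE→ACD adds A, C; AB→CF adds F → {A, B, C, D, E, F}. Minimal: {D}⁺ = {D}; {B}⁺ = {B} — none reach the full schema.
{B, E}⁺: E→CD adds C, D; BE→ACD adds A; AB→CF adds F → {A, B, C, D, E, F}. Minimal: {E}⁺ = {C, D, E}; {B}⁺ = {B} — none reach the full schema.
Any other superkey contains one of these as a subset, so there are no further candidate keys.

(F), (A, B), (A, E), (B, D), (B, E)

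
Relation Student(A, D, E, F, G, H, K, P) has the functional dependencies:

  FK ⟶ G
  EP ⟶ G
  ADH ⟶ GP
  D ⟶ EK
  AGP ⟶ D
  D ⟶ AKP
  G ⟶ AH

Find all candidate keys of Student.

Attribute F never appears on the right-hand side of any dependency, so F must belong to every candidate key.
{F}⁺ = {F}, which is not all of the schema, so we must add further attributes.
{D, F}⁺: D→EK adds E, K; D→AKP adds A, P; FK→G adds G; G→AH adds H → {A, D, E, F, G, H, K, P}. Minimal: {F}⁺ = {F}; {D}⁺ = {A, D, E, G, H, K, P} — none reach the full schema.
{E, F, P}⁺: EP→G adds G; G→AH adds A, H; AGP→D adds D; D→AKP adds K → {A, D, E, F, G, H, K, P}. Minimal: {F, P}⁺ = {F, P}; {E, P}⁺ = {A, D, E, G, H, K, P}; {E, F}⁺ = {E, F} — none reach the full schema.
{F, G, P}⁺: G→AH adds A, H; AGP→D adds D; D→AKP adds K; D→EK adds E → {A, D, E, F, G, H, K, P}. Minimal: {G, P}⁺ = {A, D, E, G, H, K, P}; {F, P}⁺ = {F, P}; {F, G}⁺ = {A, F, G, H} — none reach the full schema.
{F, K, P}⁺: FK→G adds G; G→AH adds A, H; AGP→D adds D; D→EK adds E → {A, D, E, F, G, H, K, P}. Minimal: {K, P}⁺ = {K, P}; {F, P}⁺ = {F, P}; {F, K}⁺ = {A, F, G, H, K} — none reach the full schema.
Any other superkey contains one of these as a subset, so there are no further candidate keys.

DF, EFP, FGP, FKP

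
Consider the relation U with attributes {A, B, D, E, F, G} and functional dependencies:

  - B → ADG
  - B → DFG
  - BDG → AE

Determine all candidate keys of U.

(B)

{B}⁺: B→ADG adds A, D, G; B→DFG adds F; BDG→AE adds E → {A, B, D, E, F, G}.
No other minimal superkey exists.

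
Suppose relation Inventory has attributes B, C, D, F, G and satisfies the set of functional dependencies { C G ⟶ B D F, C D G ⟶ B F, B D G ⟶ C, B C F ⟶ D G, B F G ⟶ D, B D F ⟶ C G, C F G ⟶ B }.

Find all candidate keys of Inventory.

{C, G}; {B, C, F}; {B, D, F}; {B, D, G}; {B, F, G}

{C, G}⁺: CG→BDF adds B, D, F → {B, C, D, F, G}. Minimal: {G}⁺ = {G}; {C}⁺ = {C} — none reach the full schema.
{B, C, F}⁺: BCF→DG adds D, G → {B, C, D, F, G}. Minimal: {C, F}⁺ = {C, F}; {B, F}⁺ = {B, F}; {B, C}⁺ = {B, C} — none reach the full schema.
{B, D, F}⁺: BDF→CG adds C, G → {B, C, D, F, G}. Minimal: {D, F}⁺ = {D, F}; {B, F}⁺ = {B, F}; {B, D}⁺ = {B, D} — none reach the full schema.
{B, D, G}⁺: BDG→C adds C; CG→BDF adds F → {B, C, D, F, G}. Minimal: {D, G}⁺ = {D, G}; {B, G}⁺ = {B, G}; {B, D}⁺ = {B, D} — none reach the full schema.
{B, F, G}⁺: BFG→D adds D; BDF→CG adds C → {B, C, D, F, G}. Minimal: {F, G}⁺ = {F, G}; {B, G}⁺ = {B, G}; {B, F}⁺ = {B, F} — none reach the full schema.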